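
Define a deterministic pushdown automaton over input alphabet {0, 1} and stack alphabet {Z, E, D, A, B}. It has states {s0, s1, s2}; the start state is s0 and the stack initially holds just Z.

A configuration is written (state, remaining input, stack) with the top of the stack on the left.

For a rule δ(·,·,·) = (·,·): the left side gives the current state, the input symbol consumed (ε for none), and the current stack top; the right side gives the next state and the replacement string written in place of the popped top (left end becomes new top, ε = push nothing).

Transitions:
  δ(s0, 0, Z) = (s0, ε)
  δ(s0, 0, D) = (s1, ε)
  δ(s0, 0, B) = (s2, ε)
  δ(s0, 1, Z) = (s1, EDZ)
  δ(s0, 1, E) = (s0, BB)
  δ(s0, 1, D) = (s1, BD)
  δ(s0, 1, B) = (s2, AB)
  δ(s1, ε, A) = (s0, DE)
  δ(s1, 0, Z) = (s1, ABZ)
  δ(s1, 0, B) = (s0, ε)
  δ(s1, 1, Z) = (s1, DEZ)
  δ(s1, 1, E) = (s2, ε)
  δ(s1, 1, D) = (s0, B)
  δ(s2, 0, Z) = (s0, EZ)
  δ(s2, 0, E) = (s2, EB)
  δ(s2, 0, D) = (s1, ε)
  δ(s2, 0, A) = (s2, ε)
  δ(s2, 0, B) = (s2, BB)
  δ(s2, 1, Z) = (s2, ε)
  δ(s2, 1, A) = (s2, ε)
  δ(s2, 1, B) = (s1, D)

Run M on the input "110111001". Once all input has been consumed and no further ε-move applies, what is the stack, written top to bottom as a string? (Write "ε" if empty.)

DBEZ

(s0, 110111001, Z)
  read 1, top Z: go to s1, push EDZ → (s1, 10111001, EDZ)
  read 1, top E: go to s2, push ε → (s2, 0111001, DZ)
  read 0, top D: go to s1, push ε → (s1, 111001, Z)
  read 1, top Z: go to s1, push DEZ → (s1, 11001, DEZ)
  read 1, top D: go to s0, push B → (s0, 1001, BEZ)
  read 1, top B: go to s2, push AB → (s2, 001, ABEZ)
  read 0, top A: go to s2, push ε → (s2, 01, BEZ)
  read 0, top B: go to s2, push BB → (s2, 1, BBEZ)
  read 1, top B: go to s1, push D → (s1, ε, DBEZ)
All input consumed in state s1 with stack DBEZ.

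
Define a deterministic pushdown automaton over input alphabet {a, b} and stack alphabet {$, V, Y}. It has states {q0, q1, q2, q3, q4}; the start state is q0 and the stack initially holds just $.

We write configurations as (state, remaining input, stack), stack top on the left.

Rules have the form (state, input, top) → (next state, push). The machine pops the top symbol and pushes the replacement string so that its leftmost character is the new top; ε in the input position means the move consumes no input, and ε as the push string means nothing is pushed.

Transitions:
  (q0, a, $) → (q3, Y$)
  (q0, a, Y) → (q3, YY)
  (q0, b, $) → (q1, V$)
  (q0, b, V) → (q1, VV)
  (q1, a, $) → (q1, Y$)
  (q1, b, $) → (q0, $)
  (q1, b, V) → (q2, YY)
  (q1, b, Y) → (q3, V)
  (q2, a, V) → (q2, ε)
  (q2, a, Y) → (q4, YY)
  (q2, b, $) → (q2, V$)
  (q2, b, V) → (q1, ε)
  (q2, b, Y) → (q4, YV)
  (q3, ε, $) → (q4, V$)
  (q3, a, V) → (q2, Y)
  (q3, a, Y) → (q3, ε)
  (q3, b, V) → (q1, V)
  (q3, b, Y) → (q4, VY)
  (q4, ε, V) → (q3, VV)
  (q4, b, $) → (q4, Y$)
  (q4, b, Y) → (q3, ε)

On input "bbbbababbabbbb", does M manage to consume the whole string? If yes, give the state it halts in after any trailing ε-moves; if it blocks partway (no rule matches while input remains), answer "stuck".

(q0, bbbbababbabbbb, $)
  read b, top $: go to q1, push V$ → (q1, bbbababbabbbb, V$)
  read b, top V: go to q2, push YY → (q2, bbababbabbbb, YY$)
  read b, top Y: go to q4, push YV → (q4, bababbabbbb, YVY$)
  read b, top Y: go to q3, push ε → (q3, ababbabbbb, VY$)
  read a, top V: go to q2, push Y → (q2, babbabbbb, YY$)
  read b, top Y: go to q4, push YV → (q4, abbabbbb, YVY$)
No transition for (q4, a, top Y); M blocks with input abbabbbb remaining.

stuck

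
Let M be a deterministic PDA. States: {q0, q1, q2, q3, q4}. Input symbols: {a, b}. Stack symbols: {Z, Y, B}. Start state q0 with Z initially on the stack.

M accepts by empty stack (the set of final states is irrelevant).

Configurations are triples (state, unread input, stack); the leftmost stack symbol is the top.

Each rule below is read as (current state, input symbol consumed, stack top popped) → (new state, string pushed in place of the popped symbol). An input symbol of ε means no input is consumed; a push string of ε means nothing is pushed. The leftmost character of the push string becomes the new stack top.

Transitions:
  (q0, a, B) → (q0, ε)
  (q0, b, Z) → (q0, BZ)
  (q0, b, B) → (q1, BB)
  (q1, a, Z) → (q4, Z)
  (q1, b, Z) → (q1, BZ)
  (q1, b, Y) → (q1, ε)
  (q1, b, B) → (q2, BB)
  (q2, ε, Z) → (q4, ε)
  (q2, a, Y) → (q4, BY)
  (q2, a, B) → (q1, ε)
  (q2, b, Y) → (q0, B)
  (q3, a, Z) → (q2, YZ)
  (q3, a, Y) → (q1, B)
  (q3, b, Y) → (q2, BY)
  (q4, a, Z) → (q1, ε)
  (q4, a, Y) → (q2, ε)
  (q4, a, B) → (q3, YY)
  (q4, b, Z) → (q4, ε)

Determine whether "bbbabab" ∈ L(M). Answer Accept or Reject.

(q0, bbbabab, Z) ⊢ (q0, bbabab, BZ) ⊢ (q1, babab, BBZ) ⊢ (q2, abab, BBBZ) ⊢ (q1, bab, BBZ) ⊢ (q2, ab, BBBZ) ⊢ (q1, b, BBZ) ⊢ (q2, ε, BBBZ)
All input consumed; stack is BBBZ, not empty, and no further ε-move applies.

Reject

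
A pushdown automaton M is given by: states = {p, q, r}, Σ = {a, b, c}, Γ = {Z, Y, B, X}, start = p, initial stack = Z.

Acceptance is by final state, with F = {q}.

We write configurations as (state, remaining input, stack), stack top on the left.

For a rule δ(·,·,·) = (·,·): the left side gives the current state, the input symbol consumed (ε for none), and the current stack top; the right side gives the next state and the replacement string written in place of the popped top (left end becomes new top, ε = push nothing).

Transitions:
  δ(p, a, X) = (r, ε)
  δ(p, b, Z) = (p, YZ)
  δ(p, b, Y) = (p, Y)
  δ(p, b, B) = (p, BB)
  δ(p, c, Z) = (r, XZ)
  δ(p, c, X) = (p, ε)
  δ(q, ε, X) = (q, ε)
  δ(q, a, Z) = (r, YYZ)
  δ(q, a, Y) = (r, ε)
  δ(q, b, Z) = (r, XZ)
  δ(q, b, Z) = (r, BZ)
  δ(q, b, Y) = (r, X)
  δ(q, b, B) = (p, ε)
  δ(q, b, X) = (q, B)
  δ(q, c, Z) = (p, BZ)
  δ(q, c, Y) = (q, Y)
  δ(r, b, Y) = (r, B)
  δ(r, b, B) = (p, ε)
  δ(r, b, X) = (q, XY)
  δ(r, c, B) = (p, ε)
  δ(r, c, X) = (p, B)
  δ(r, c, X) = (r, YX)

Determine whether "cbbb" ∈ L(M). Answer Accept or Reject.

Accept

One accepting computation: (p, cbbb, Z) ⊢ (r, bbb, XZ) ⊢ (q, bb, XYZ) ⊢ (q, bb, YZ) ⊢ (r, b, XZ) ⊢ (q, ε, XYZ)
All input consumed and state q ∈ F.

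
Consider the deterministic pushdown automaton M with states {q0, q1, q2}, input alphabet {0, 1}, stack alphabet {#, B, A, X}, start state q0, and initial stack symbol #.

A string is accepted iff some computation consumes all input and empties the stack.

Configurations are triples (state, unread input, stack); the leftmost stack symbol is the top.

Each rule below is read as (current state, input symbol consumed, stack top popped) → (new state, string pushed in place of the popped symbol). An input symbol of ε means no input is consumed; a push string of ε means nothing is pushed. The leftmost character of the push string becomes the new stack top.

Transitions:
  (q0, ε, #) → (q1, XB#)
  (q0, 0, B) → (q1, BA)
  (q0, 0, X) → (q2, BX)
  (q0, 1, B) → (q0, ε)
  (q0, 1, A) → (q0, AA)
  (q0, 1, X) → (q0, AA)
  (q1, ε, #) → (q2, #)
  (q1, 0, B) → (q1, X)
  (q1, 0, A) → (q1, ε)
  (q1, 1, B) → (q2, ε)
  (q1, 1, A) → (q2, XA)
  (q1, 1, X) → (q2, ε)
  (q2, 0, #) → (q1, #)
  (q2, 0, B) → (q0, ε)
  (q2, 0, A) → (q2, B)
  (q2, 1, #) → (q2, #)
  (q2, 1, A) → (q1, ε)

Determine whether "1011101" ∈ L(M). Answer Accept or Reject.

Reject

(q0, 1011101, #)
  ε-move, top #: go to q1, push XB# → (q1, 1011101, XB#)
  read 1, top X: go to q2, push ε → (q2, 011101, B#)
  read 0, top B: go to q0, push ε → (q0, 11101, #)
  ε-move, top #: go to q1, push XB# → (q1, 11101, XB#)
  read 1, top X: go to q2, push ε → (q2, 1101, B#)
No transition applies at (q2, 1101, B#); input not fully consumed.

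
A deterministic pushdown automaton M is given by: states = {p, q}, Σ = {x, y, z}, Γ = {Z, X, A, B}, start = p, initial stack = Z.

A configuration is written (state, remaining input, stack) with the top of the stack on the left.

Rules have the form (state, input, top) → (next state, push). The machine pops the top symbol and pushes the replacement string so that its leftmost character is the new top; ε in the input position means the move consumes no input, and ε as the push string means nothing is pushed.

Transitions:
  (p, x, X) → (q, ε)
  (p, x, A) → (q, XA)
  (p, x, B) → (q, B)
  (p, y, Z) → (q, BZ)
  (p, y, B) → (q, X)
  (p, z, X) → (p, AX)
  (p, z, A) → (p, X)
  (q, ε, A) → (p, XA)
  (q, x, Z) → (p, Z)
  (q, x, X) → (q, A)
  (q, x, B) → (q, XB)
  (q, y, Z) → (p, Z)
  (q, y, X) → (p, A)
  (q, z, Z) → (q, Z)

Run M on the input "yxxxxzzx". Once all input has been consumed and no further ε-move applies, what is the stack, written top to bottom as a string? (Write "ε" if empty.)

(p, yxxxxzzx, Z)
  read y, top Z: go to q, push BZ → (q, xxxxzzx, BZ)
  read x, top B: go to q, push XB → (q, xxxzzx, XBZ)
  read x, top X: go to q, push A → (q, xxzzx, ABZ)
  ε-move, top A: go to p, push XA → (p, xxzzx, XABZ)
  read x, top X: go to q, push ε → (q, xzzx, ABZ)
  ε-move, top A: go to p, push XA → (p, xzzx, XABZ)
  read x, top X: go to q, push ε → (q, zzx, ABZ)
  ε-move, top A: go to p, push XA → (p, zzx, XABZ)
  read z, top X: go to p, push AX → (p, zx, AXABZ)
  read z, top A: go to p, push X → (p, x, XXABZ)
  read x, top X: go to q, push ε → (q, ε, XABZ)
All input consumed in state q with stack XABZ.

XABZ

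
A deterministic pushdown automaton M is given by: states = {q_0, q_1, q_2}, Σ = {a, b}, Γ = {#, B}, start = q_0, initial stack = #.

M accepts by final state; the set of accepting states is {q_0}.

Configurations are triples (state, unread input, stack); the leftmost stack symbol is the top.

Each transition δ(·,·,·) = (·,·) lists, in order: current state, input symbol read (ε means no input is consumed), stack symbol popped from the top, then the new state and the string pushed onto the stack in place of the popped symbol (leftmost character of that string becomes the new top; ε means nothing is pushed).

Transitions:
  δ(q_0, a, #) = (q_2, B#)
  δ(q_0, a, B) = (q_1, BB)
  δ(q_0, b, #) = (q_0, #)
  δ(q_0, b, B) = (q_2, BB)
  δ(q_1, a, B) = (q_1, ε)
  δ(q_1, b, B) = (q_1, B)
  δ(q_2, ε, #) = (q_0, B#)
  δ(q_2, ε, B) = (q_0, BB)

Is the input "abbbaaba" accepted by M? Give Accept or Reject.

(q_0, abbbaaba, #) ⊢ (q_2, bbbaaba, B#) ⊢ (q_0, bbbaaba, BB#) ⊢ (q_2, bbaaba, BBB#) ⊢ (q_0, bbaaba, BBBB#) ⊢ (q_2, baaba, BBBBB#) ⊢ (q_0, baaba, BBBBBB#) ⊢ (q_2, aaba, BBBBBBB#) ⊢ (q_0, aaba, BBBBBBBB#) ⊢ (q_1, aba, BBBBBBBBB#) ⊢ (q_1, ba, BBBBBBBB#) ⊢ (q_1, a, BBBBBBBB#) ⊢ (q_1, ε, BBBBBBB#)
All input consumed; state q_1 ∉ F and no further ε-move applies.

Reject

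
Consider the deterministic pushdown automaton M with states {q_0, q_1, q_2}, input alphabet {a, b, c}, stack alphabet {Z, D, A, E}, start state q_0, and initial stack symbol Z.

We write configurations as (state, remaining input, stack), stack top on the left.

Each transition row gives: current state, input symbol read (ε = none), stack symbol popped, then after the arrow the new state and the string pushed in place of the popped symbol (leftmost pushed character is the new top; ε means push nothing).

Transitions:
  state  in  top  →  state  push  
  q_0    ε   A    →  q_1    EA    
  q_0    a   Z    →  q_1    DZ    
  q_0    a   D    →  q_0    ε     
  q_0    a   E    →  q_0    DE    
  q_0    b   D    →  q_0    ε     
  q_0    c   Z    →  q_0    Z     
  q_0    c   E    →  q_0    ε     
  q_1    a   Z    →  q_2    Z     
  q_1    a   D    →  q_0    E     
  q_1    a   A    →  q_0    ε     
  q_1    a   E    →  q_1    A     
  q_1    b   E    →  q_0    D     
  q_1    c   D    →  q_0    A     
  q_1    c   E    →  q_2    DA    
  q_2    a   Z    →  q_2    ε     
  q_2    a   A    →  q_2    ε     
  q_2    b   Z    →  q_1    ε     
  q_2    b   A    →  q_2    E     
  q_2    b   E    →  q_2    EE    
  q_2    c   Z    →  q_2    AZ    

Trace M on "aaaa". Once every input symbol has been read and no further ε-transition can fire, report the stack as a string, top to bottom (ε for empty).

(q_0, aaaa, Z)
  read a, top Z: go to q_1, push DZ → (q_1, aaa, DZ)
  read a, top D: go to q_0, push E → (q_0, aa, EZ)
  read a, top E: go to q_0, push DE → (q_0, a, DEZ)
  read a, top D: go to q_0, push ε → (q_0, ε, EZ)
All input consumed in state q_0 with stack EZ.

EZ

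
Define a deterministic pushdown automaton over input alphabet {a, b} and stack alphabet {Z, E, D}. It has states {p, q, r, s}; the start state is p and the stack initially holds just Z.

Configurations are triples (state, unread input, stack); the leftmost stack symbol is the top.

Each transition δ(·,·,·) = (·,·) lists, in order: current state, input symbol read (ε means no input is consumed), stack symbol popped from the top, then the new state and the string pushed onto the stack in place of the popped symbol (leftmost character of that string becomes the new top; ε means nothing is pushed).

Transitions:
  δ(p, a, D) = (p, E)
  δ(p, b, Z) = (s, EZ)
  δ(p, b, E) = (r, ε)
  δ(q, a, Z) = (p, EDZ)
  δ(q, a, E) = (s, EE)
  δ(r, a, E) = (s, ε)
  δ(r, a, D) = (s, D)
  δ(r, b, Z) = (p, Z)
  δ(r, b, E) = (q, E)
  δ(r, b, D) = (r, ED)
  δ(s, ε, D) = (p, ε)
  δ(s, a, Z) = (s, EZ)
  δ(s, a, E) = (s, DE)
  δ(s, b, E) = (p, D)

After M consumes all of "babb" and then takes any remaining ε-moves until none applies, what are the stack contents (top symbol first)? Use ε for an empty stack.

Z

(p, babb, Z)
  read b, top Z: go to s, push EZ → (s, abb, EZ)
  read a, top E: go to s, push DE → (s, bb, DEZ)
  ε-move, top D: go to p, push ε → (p, bb, EZ)
  read b, top E: go to r, push ε → (r, b, Z)
  read b, top Z: go to p, push Z → (p, ε, Z)
All input consumed in state p with stack Z.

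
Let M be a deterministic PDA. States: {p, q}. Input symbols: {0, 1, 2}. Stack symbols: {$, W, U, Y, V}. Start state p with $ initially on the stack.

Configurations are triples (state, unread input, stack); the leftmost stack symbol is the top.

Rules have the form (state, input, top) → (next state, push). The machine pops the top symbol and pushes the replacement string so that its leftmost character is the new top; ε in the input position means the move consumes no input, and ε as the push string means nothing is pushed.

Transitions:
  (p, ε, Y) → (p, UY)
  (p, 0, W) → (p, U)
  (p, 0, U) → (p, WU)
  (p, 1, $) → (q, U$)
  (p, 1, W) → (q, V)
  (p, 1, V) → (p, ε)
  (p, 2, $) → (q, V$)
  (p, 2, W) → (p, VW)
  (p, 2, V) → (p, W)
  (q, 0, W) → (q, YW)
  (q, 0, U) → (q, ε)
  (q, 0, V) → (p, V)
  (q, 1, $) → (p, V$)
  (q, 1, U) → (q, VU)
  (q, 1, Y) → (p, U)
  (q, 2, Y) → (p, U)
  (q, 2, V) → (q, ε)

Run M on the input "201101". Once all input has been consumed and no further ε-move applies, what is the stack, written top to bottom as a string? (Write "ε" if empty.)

V$

(p, 201101, $) ⊢ (q, 01101, V$) ⊢ (p, 1101, V$) ⊢ (p, 101, $) ⊢ (q, 01, U$) ⊢ (q, 1, $) ⊢ (p, ε, V$)
All input consumed in state p with stack V$.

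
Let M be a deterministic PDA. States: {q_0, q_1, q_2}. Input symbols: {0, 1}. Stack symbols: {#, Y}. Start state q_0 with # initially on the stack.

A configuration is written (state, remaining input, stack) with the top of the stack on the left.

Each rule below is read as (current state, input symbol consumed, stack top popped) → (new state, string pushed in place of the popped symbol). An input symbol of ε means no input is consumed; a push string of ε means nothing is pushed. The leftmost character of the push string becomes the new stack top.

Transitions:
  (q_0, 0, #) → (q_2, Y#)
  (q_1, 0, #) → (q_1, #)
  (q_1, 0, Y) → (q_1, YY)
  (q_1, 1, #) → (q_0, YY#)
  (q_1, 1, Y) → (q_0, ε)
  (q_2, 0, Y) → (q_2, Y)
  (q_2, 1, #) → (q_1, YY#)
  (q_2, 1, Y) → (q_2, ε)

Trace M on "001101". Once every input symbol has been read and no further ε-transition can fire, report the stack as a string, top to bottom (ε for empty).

(q_0, 001101, #)
  read 0, top #: go to q_2, push Y# → (q_2, 01101, Y#)
  read 0, top Y: go to q_2, push Y → (q_2, 1101, Y#)
  read 1, top Y: go to q_2, push ε → (q_2, 101, #)
  read 1, top #: go to q_1, push YY# → (q_1, 01, YY#)
  read 0, top Y: go to q_1, push YY → (q_1, 1, YYY#)
  read 1, top Y: go to q_0, push ε → (q_0, ε, YY#)
All input consumed in state q_0 with stack YY#.

YY#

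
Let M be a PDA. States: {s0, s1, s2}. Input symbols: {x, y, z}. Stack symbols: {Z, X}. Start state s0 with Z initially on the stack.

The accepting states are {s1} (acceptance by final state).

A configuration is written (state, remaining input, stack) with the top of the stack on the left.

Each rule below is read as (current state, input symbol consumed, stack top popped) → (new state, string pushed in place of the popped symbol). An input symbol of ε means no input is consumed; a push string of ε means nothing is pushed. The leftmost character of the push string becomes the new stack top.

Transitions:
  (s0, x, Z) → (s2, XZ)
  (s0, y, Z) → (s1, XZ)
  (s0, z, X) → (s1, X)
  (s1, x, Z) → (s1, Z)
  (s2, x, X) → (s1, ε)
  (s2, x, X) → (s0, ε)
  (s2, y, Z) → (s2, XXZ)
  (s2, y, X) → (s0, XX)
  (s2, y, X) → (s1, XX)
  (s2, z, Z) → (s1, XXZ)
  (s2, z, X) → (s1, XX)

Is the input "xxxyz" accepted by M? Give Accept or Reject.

One accepting computation: (s0, xxxyz, Z) ⊢ (s2, xxyz, XZ) ⊢ (s0, xyz, Z) ⊢ (s2, yz, XZ) ⊢ (s0, z, XXZ) ⊢ (s1, ε, XXZ)
All input consumed and state s1 ∈ F.

Accept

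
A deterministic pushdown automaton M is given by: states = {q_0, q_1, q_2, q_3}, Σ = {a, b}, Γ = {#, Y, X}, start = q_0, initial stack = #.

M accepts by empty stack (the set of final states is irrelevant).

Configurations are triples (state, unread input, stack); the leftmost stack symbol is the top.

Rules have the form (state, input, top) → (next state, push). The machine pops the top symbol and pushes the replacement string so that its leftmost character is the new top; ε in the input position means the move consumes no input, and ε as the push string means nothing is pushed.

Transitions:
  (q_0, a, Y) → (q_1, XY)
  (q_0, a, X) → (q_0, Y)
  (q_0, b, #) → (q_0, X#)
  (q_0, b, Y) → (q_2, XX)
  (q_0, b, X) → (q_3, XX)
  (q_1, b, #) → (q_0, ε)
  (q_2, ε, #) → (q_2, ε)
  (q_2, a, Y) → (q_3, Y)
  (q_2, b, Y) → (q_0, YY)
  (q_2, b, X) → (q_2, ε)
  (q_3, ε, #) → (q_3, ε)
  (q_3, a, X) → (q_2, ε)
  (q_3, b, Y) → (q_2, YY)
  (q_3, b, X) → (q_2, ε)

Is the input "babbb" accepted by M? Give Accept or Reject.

(q_0, babbb, #)
  read b, top #: go to q_0, push X# → (q_0, abbb, X#)
  read a, top X: go to q_0, push Y → (q_0, bbb, Y#)
  read b, top Y: go to q_2, push XX → (q_2, bb, XX#)
  read b, top X: go to q_2, push ε → (q_2, b, X#)
  read b, top X: go to q_2, push ε → (q_2, ε, #)
  ε-move, top #: go to q_2, push ε → (q_2, ε, ε)
All input consumed and the stack is empty.

Accept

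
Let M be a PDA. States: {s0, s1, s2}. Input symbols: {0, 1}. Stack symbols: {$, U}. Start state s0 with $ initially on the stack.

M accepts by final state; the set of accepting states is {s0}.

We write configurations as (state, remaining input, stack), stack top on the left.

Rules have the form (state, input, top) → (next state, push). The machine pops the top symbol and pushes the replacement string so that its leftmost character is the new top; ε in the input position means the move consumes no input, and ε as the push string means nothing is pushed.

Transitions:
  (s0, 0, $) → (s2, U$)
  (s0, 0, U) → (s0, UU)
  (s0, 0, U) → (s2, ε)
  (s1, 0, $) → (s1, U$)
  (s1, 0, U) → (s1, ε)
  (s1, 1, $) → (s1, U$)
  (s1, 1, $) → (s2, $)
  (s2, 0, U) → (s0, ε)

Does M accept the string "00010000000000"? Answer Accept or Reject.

Reject

No computation consumes all input and reaches a final state.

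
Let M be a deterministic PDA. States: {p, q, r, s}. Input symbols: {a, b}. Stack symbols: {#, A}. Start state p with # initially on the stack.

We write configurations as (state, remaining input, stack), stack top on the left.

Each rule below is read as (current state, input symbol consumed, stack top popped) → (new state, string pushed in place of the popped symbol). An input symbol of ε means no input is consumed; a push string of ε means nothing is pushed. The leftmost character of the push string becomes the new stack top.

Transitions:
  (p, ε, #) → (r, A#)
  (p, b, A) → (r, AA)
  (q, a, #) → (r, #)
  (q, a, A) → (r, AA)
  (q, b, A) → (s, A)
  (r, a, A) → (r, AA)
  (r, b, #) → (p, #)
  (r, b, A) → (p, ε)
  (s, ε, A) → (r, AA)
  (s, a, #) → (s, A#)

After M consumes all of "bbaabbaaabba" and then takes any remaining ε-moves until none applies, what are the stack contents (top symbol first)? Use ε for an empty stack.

(p, bbaabbaaabba, #) ⊢ (r, bbaabbaaabba, A#) ⊢ (p, baabbaaabba, #) ⊢ (r, baabbaaabba, A#) ⊢ (p, aabbaaabba, #) ⊢ (r, aabbaaabba, A#) ⊢ (r, abbaaabba, AA#) ⊢ (r, bbaaabba, AAA#) ⊢ (p, baaabba, AA#) ⊢ (r, aaabba, AAA#) ⊢ (r, aabba, AAAA#) ⊢ (r, abba, AAAAA#) ⊢ (r, bba, AAAAAA#) ⊢ (p, ba, AAAAA#) ⊢ (r, a, AAAAAA#) ⊢ (r, ε, AAAAAAA#)
All input consumed in state r with stack AAAAAAA#.

AAAAAAA#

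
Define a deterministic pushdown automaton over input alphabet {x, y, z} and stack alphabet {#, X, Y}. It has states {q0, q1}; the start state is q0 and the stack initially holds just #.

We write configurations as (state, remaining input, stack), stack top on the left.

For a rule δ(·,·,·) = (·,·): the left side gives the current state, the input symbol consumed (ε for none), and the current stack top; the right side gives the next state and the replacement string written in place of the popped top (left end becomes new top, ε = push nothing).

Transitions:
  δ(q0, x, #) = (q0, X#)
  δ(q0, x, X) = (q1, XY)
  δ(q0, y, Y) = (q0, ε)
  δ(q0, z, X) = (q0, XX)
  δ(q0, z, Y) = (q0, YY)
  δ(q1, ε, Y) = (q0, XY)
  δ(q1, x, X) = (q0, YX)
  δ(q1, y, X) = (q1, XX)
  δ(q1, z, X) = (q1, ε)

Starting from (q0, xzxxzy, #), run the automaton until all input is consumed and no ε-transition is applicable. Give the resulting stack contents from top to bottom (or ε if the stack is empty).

(q0, xzxxzy, #) ⊢ (q0, zxxzy, X#) ⊢ (q0, xxzy, XX#) ⊢ (q1, xzy, XYX#) ⊢ (q0, zy, YXYX#) ⊢ (q0, y, YYXYX#) ⊢ (q0, ε, YXYX#)
All input consumed in state q0 with stack YXYX#.

YXYX#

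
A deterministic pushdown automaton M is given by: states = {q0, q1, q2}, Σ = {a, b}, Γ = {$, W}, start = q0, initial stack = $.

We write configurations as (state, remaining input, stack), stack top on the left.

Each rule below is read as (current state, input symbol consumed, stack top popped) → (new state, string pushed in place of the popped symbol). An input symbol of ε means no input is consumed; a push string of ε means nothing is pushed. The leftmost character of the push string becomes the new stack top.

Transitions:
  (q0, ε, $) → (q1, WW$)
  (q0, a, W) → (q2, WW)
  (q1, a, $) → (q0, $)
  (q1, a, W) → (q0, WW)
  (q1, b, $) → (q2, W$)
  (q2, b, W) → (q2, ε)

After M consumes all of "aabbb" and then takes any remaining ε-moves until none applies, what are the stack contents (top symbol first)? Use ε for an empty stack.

(q0, aabbb, $)
  ε-move, top $: go to q1, push WW$ → (q1, aabbb, WW$)
  read a, top W: go to q0, push WW → (q0, abbb, WWW$)
  read a, top W: go to q2, push WW → (q2, bbb, WWWW$)
  read b, top W: go to q2, push ε → (q2, bb, WWW$)
  read b, top W: go to q2, push ε → (q2, b, WW$)
  read b, top W: go to q2, push ε → (q2, ε, W$)
All input consumed in state q2 with stack W$.

W$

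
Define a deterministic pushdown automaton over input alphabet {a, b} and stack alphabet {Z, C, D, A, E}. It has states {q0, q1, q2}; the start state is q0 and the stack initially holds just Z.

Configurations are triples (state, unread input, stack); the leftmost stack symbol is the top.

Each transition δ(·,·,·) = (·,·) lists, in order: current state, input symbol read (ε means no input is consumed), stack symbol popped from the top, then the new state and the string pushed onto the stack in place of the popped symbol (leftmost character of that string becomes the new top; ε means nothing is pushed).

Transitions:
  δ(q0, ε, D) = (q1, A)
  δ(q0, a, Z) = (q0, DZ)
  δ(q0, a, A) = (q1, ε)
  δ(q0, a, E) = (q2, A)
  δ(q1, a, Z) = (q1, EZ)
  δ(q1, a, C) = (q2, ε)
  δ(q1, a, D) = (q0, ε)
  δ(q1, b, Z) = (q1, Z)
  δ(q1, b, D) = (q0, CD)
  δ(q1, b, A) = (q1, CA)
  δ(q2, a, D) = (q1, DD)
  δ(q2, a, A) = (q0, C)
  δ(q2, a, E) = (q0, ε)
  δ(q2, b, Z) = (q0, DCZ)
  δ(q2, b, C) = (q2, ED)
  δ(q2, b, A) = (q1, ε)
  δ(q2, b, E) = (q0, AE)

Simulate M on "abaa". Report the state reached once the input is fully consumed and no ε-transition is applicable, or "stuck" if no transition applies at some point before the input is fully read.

q0

(q0, abaa, Z)
  read a, top Z: go to q0, push DZ → (q0, baa, DZ)
  ε-move, top D: go to q1, push A → (q1, baa, AZ)
  read b, top A: go to q1, push CA → (q1, aa, CAZ)
  read a, top C: go to q2, push ε → (q2, a, AZ)
  read a, top A: go to q0, push C → (q0, ε, CZ)
All input consumed; M is in state q0.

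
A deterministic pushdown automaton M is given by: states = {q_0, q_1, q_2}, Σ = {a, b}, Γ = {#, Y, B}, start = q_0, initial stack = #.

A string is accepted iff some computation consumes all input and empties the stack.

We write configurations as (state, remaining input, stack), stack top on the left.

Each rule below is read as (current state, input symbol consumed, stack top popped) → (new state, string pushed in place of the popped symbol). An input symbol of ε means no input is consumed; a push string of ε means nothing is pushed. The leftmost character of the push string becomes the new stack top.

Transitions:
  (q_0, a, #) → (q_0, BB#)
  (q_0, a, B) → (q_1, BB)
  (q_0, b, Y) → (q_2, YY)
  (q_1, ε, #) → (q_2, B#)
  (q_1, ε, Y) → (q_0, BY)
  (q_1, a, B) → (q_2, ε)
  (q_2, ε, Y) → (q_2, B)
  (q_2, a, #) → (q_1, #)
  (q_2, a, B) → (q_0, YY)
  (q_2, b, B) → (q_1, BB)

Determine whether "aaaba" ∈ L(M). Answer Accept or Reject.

(q_0, aaaba, #)
  read a, top #: go to q_0, push BB# → (q_0, aaba, BB#)
  read a, top B: go to q_1, push BB → (q_1, aba, BBB#)
  read a, top B: go to q_2, push ε → (q_2, ba, BB#)
  read b, top B: go to q_1, push BB → (q_1, a, BBB#)
  read a, top B: go to q_2, push ε → (q_2, ε, BB#)
All input consumed; stack is BB#, not empty, and no further ε-move applies.

Reject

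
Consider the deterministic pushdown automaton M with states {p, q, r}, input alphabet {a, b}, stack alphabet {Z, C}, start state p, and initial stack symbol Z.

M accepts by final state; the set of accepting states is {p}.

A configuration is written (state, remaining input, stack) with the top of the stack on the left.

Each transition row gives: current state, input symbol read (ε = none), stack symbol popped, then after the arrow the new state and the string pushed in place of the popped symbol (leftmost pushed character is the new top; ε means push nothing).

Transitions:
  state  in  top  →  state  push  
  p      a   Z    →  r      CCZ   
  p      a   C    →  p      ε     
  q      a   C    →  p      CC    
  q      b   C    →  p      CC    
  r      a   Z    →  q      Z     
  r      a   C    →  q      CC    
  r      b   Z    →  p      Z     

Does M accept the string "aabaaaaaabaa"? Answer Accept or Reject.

(p, aabaaaaaabaa, Z) ⊢ (r, abaaaaaabaa, CCZ) ⊢ (q, baaaaaabaa, CCCZ) ⊢ (p, aaaaaabaa, CCCCZ) ⊢ (p, aaaaabaa, CCCZ) ⊢ (p, aaaabaa, CCZ) ⊢ (p, aaabaa, CZ) ⊢ (p, aabaa, Z) ⊢ (r, abaa, CCZ) ⊢ (q, baa, CCCZ) ⊢ (p, aa, CCCCZ) ⊢ (p, a, CCCZ) ⊢ (p, ε, CCZ)
All input consumed; state p ∈ F.

Accept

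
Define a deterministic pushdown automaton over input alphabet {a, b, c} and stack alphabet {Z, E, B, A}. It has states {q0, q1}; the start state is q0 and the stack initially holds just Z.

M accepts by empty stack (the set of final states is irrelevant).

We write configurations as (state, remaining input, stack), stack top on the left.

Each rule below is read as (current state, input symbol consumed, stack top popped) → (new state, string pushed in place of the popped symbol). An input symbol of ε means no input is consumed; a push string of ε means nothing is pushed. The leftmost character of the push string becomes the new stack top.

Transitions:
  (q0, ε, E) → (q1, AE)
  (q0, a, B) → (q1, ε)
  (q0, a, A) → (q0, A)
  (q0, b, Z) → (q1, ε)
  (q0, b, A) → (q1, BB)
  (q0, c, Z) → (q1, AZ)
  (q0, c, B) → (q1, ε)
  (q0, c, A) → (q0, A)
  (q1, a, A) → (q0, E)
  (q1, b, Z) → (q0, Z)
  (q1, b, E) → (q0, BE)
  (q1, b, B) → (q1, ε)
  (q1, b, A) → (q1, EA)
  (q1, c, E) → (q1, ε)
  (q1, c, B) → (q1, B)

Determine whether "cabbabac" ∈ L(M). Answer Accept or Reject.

Reject

(q0, cabbabac, Z)
  read c, top Z: go to q1, push AZ → (q1, abbabac, AZ)
  read a, top A: go to q0, push E → (q0, bbabac, EZ)
  ε-move, top E: go to q1, push AE → (q1, bbabac, AEZ)
  read b, top A: go to q1, push EA → (q1, babac, EAEZ)
  read b, top E: go to q0, push BE → (q0, abac, BEAEZ)
  read a, top B: go to q1, push ε → (q1, bac, EAEZ)
  read b, top E: go to q0, push BE → (q0, ac, BEAEZ)
  read a, top B: go to q1, push ε → (q1, c, EAEZ)
  read c, top E: go to q1, push ε → (q1, ε, AEZ)
All input consumed; stack is AEZ, not empty, and no further ε-move applies.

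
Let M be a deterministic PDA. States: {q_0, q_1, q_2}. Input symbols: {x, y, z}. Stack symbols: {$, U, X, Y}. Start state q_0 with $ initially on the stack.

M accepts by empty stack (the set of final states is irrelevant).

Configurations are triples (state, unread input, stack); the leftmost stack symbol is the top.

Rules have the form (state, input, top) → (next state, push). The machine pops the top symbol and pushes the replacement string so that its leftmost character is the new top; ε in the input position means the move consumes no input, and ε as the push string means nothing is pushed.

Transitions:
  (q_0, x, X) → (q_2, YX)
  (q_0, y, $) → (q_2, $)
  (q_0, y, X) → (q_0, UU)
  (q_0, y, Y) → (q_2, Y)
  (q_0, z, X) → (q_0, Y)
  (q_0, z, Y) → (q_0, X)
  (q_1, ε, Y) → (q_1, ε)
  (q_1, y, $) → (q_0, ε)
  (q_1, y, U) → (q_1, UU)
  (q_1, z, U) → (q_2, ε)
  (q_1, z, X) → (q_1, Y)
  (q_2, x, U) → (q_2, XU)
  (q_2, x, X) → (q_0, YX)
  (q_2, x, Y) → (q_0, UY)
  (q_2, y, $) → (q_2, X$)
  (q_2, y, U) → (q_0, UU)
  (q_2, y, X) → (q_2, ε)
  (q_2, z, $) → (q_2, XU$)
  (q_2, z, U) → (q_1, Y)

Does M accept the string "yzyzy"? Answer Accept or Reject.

Accept

(q_0, yzyzy, $) ⊢ (q_2, zyzy, $) ⊢ (q_2, yzy, XU$) ⊢ (q_2, zy, U$) ⊢ (q_1, y, Y$) ⊢ (q_1, y, $) ⊢ (q_0, ε, ε)
All input consumed and the stack is empty.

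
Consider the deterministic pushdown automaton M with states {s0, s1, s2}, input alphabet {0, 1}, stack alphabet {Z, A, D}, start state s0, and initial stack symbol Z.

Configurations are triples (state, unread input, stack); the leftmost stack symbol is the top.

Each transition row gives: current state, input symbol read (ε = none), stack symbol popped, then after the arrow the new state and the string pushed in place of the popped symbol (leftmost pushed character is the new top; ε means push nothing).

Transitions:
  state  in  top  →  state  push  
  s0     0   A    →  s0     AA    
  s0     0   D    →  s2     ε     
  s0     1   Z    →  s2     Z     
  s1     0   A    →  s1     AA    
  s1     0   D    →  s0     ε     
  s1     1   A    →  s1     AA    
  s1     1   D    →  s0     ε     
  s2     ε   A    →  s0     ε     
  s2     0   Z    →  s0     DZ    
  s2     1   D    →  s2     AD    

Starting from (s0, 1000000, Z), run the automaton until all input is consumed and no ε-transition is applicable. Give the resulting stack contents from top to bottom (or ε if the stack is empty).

Z

(s0, 1000000, Z)
  read 1, top Z: go to s2, push Z → (s2, 000000, Z)
  read 0, top Z: go to s0, push DZ → (s0, 00000, DZ)
  read 0, top D: go to s2, push ε → (s2, 0000, Z)
  read 0, top Z: go to s0, push DZ → (s0, 000, DZ)
  read 0, top D: go to s2, push ε → (s2, 00, Z)
  read 0, top Z: go to s0, push DZ → (s0, 0, DZ)
  read 0, top D: go to s2, push ε → (s2, ε, Z)
All input consumed in state s2 with stack Z.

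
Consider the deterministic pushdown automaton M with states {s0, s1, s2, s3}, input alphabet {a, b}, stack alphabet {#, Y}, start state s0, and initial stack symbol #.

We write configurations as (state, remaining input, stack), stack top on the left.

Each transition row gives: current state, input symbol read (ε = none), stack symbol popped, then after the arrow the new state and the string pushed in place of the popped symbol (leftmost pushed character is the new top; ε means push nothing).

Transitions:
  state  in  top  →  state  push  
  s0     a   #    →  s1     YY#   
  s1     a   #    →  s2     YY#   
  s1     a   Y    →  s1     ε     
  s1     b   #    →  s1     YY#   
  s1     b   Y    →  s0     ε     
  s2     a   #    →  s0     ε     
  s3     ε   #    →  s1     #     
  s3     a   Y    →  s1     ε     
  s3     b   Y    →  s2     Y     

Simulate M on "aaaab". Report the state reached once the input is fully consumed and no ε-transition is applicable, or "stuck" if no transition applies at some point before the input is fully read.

stuck

(s0, aaaab, #)
  read a, top #: go to s1, push YY# → (s1, aaab, YY#)
  read a, top Y: go to s1, push ε → (s1, aab, Y#)
  read a, top Y: go to s1, push ε → (s1, ab, #)
  read a, top #: go to s2, push YY# → (s2, b, YY#)
No transition for (s2, b, top Y); M blocks with input b remaining.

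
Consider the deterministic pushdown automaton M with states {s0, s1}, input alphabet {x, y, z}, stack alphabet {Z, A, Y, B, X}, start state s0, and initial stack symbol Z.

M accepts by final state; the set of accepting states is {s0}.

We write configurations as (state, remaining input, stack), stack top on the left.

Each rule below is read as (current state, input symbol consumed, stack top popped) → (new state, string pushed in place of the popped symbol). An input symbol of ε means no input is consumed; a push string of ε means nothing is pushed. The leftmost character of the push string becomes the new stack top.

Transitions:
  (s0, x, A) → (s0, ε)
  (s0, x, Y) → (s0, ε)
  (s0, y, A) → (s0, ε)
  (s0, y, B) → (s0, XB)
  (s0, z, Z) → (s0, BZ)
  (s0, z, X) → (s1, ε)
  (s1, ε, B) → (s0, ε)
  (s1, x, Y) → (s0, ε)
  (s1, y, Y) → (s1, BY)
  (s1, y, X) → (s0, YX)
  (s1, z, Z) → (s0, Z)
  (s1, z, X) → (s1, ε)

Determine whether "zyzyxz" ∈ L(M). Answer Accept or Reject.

(s0, zyzyxz, Z)
  read z, top Z: go to s0, push BZ → (s0, yzyxz, BZ)
  read y, top B: go to s0, push XB → (s0, zyxz, XBZ)
  read z, top X: go to s1, push ε → (s1, yxz, BZ)
  ε-move, top B: go to s0, push ε → (s0, yxz, Z)
No transition applies at (s0, yxz, Z); input not fully consumed.

Reject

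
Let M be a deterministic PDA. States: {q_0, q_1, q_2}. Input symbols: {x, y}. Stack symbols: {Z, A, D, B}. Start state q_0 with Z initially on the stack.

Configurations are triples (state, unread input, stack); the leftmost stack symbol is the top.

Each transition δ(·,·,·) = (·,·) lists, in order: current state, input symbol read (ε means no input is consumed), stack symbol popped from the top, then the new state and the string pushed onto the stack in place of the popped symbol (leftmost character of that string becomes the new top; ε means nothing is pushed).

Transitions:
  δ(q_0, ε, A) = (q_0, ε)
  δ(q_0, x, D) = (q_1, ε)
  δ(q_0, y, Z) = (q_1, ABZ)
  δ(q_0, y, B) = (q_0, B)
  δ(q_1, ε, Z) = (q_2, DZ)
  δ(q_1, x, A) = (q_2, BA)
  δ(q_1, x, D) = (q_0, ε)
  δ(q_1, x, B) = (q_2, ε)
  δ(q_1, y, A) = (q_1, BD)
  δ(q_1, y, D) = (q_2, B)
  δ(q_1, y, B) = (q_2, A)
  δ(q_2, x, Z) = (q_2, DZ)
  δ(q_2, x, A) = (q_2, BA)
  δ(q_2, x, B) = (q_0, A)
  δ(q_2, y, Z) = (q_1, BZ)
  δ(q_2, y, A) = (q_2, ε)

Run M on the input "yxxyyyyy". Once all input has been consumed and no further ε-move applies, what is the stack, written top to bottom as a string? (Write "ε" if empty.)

(q_0, yxxyyyyy, Z)
  read y, top Z: go to q_1, push ABZ → (q_1, xxyyyyy, ABZ)
  read x, top A: go to q_2, push BA → (q_2, xyyyyy, BABZ)
  read x, top B: go to q_0, push A → (q_0, yyyyy, AABZ)
  ε-move, top A: go to q_0, push ε → (q_0, yyyyy, ABZ)
  ε-move, top A: go to q_0, push ε → (q_0, yyyyy, BZ)
  read y, top B: go to q_0, push B → (q_0, yyyy, BZ)
  read y, top B: go to q_0, push B → (q_0, yyy, BZ)
  read y, top B: go to q_0, push B → (q_0, yy, BZ)
  read y, top B: go to q_0, push B → (q_0, y, BZ)
  read y, top B: go to q_0, push B → (q_0, ε, BZ)
All input consumed in state q_0 with stack BZ.

BZ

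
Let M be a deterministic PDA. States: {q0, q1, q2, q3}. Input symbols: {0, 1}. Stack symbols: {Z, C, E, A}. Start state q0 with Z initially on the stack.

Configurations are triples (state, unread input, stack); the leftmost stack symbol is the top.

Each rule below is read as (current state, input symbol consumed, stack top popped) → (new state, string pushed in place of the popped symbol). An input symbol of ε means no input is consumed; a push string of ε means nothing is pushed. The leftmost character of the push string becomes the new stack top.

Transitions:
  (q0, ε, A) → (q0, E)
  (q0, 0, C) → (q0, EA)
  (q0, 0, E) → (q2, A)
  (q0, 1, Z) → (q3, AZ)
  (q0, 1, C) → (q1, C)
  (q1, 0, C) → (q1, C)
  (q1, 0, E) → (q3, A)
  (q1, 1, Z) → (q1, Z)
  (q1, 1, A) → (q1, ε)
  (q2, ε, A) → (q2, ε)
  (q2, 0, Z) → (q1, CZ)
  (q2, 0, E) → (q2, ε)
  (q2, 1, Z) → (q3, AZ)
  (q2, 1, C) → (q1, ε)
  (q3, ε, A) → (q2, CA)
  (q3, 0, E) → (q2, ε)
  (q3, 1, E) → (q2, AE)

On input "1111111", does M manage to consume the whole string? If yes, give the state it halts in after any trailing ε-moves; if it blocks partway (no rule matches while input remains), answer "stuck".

(q0, 1111111, Z)
  read 1, top Z: go to q3, push AZ → (q3, 111111, AZ)
  ε-move, top A: go to q2, push CA → (q2, 111111, CAZ)
  read 1, top C: go to q1, push ε → (q1, 11111, AZ)
  read 1, top A: go to q1, push ε → (q1, 1111, Z)
  read 1, top Z: go to q1, push Z → (q1, 111, Z)
  read 1, top Z: go to q1, push Z → (q1, 11, Z)
  read 1, top Z: go to q1, push Z → (q1, 1, Z)
  read 1, top Z: go to q1, push Z → (q1, ε, Z)
All input consumed; M is in state q1.

q1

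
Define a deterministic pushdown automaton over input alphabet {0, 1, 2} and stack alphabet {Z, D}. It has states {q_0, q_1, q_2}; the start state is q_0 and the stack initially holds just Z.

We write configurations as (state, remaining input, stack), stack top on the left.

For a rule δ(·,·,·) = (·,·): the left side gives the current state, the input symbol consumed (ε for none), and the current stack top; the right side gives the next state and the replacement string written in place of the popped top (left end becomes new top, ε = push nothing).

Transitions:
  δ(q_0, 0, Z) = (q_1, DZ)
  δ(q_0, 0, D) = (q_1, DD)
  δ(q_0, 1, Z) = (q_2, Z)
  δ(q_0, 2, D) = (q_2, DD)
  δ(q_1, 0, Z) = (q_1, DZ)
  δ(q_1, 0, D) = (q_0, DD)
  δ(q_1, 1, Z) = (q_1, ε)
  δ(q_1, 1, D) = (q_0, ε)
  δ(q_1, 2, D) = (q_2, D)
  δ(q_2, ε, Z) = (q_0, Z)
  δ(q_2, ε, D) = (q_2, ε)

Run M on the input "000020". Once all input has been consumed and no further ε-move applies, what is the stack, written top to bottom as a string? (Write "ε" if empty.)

(q_0, 000020, Z)
  read 0, top Z: go to q_1, push DZ → (q_1, 00020, DZ)
  read 0, top D: go to q_0, push DD → (q_0, 0020, DDZ)
  read 0, top D: go to q_1, push DD → (q_1, 020, DDDZ)
  read 0, top D: go to q_0, push DD → (q_0, 20, DDDDZ)
  read 2, top D: go to q_2, push DD → (q_2, 0, DDDDDZ)
  ε-move, top D: go to q_2, push ε → (q_2, 0, DDDDZ)
  ε-move, top D: go to q_2, push ε → (q_2, 0, DDDZ)
  ε-move, top D: go to q_2, push ε → (q_2, 0, DDZ)
  ε-move, top D: go to q_2, push ε → (q_2, 0, DZ)
  ε-move, top D: go to q_2, push ε → (q_2, 0, Z)
  ε-move, top Z: go to q_0, push Z → (q_0, 0, Z)
  read 0, top Z: go to q_1, push DZ → (q_1, ε, DZ)
All input consumed in state q_1 with stack DZ.

DZ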